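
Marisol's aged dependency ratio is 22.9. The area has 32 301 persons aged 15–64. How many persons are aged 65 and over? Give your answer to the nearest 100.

Old-age dependency ratio = elderly / working-age × 100
22.9 = E / 32 301 × 100
⇒ 7 400

Aged 65 and over: 7 400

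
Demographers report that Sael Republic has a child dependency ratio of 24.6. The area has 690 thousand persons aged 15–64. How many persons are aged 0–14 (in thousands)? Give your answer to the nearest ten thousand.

Aged 0–14: 170

Youth dependency ratio = youth / working-age × 100
24.6 = Y / 690 × 100
⇒ 170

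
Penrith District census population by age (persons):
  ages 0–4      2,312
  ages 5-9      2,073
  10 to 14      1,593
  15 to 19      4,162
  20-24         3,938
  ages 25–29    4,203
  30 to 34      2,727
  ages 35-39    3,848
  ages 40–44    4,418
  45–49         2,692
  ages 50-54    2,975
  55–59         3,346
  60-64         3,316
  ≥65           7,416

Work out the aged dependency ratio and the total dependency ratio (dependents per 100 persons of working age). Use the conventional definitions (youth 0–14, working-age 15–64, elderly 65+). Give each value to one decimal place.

Old-age dependency ratio: 20.8
Total dependency ratio: 37.6

0–14: 2,312 + 2,073 + 1,593 = 5,978
15–64: 4,162 + 3,938 + 4,203 + 2,727 + 3,848 + 4,418 + 2,692 + 2,975 + 3,346 + 3,316 = 35,625
65+: 7,416
Old-age dependency ratio = 7,416 / 35,625 × 100 = 20.8
Total dependency ratio = (5,978 + 7,416) / 35,625 × 100 = 13,394 / 35,625 × 100 = 37.6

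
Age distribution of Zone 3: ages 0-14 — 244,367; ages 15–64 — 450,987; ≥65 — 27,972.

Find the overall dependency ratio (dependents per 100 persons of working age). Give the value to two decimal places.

Total dependency ratio = (244,367 + 27,972) / 450,987 × 100 = 272,339 / 450,987 × 100 = 60.39

Total dependency ratio: 60.39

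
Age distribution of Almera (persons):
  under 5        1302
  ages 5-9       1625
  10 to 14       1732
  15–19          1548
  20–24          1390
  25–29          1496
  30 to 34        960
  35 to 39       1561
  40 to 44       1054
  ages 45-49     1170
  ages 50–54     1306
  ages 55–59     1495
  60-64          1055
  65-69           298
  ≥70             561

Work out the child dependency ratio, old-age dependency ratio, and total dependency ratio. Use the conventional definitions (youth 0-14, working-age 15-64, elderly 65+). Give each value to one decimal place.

Youth dependency ratio: 35.7
Old-age dependency ratio: 6.6
Total dependency ratio: 42.3

0–14: 1302 + 1625 + 1732 = 4659
15–64: 1548 + 1390 + 1496 + 960 + 1561 + 1054 + 1170 + 1306 + 1495 + 1055 = 13035
65+: 298 + 561 = 859
Youth dependency ratio = 4659 / 13035 × 100 = 35.7
Old-age dependency ratio = 859 / 13035 × 100 = 6.6
Total dependency ratio = (4659 + 859) / 13035 × 100 = 5518 / 13035 × 100 = 42.3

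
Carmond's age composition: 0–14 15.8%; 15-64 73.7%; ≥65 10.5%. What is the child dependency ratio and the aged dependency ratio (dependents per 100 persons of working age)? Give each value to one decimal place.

Youth dependency ratio: 21.4
Old-age dependency ratio: 14.2

Youth dependency ratio = 15.8 / 73.7 × 100 = 21.4
Old-age dependency ratio = 10.5 / 73.7 × 100 = 14.2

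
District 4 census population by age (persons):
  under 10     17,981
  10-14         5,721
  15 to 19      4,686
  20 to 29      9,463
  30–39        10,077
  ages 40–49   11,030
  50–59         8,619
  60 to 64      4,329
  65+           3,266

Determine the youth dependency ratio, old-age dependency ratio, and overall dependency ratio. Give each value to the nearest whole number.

Youth dependency ratio: 49
Old-age dependency ratio: 7
Total dependency ratio: 56

0–14: 17,981 + 5,721 = 23,702
15–64: 4,686 + 9,463 + 10,077 + 11,030 + 8,619 + 4,329 = 48,204
65+: 3,266
Youth dependency ratio = 23,702 / 48,204 × 100 = 49
Old-age dependency ratio = 3,266 / 48,204 × 100 = 7
Total dependency ratio = (23,702 + 3,266) / 48,204 × 100 = 26,968 / 48,204 × 100 = 56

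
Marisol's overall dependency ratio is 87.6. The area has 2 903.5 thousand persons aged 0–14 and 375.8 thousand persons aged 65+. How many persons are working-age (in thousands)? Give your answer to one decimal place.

Total dependency ratio = (youth + elderly) / working-age × 100
87.6 = (2 903.5 + 375.8) / W × 100
⇒ 3 743.5

Working-age: 3 743.5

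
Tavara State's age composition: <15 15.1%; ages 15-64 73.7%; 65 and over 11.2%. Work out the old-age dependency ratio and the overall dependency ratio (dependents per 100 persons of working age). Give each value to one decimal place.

Old-age dependency ratio: 15.2
Total dependency ratio: 35.7

Old-age dependency ratio = 11.2 / 73.7 × 100 = 15.2
Total dependency ratio = (15.1 + 11.2) / 73.7 × 100 = 26.3 / 73.7 × 100 = 35.7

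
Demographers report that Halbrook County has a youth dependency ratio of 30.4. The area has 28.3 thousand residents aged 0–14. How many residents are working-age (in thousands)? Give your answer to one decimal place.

Youth dependency ratio = youth / working-age × 100
30.4 = 28.3 / W × 100
⇒ 93.1

Working-age: 93.1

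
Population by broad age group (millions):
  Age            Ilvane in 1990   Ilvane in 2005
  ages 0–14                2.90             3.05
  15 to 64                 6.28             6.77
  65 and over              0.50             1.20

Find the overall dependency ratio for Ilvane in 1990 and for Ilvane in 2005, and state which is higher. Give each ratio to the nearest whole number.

Ilvane in 1990: 54
Ilvane in 2005: 63
Higher: Ilvane in 2005

Ilvane in 1990: (2.90 + 0.50) / 6.28 × 100 = 3.40 / 6.28 × 100 = 54
Ilvane in 2005: (3.05 + 1.20) / 6.77 × 100 = 4.25 / 6.77 × 100 = 63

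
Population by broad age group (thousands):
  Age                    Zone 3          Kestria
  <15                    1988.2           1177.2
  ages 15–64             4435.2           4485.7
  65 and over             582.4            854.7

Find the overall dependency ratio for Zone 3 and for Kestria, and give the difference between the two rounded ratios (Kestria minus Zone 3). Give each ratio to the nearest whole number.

Zone 3: 58
Kestria: 45
Difference: -13

Zone 3: (1988.2 + 582.4) / 4435.2 × 100 = 2570.6 / 4435.2 × 100 = 58
Kestria: (1177.2 + 854.7) / 4485.7 × 100 = 2031.9 / 4485.7 × 100 = 45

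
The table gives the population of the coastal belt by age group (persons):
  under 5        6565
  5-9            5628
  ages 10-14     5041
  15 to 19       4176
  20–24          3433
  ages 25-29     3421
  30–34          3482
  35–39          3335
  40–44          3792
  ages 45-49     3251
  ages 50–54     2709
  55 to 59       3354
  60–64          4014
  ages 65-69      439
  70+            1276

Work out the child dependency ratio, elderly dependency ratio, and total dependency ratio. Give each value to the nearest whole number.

Youth dependency ratio: 49
Old-age dependency ratio: 5
Total dependency ratio: 54

0–14: 6565 + 5628 + 5041 = 17234
15–64: 4176 + 3433 + 3421 + 3482 + 3335 + 3792 + 3251 + 2709 + 3354 + 4014 = 34967
65+: 439 + 1276 = 1715
Youth dependency ratio = 17234 / 34967 × 100 = 49
Old-age dependency ratio = 1715 / 34967 × 100 = 5
Total dependency ratio = (17234 + 1715) / 34967 × 100 = 18949 / 34967 × 100 = 54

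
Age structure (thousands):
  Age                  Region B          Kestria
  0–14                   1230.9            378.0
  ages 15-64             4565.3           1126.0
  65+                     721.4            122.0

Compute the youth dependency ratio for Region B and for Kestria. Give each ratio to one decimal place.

Region B: 1230.9 / 4565.3 × 100 = 27.0
Kestria: 378.0 / 1126.0 × 100 = 33.6

Region B: 27.0
Kestria: 33.6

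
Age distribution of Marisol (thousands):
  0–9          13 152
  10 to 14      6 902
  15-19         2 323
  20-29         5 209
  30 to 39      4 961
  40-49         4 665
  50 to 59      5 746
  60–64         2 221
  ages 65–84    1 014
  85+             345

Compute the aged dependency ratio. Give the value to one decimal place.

0–14: 13 152 + 6 902 = 20 054
15–64: 2 323 + 5 209 + 4 961 + 4 665 + 5 746 + 2 221 = 25 125
65+: 1 014 + 345 = 1 359
Old-age dependency ratio = 1 359 / 25 125 × 100 = 5.4

Old-age dependency ratio: 5.4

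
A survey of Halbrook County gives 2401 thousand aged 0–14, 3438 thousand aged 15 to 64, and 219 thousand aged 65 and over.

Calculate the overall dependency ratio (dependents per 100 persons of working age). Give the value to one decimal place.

Total dependency ratio: 76.2

Total dependency ratio = (2401 + 219) / 3438 × 100 = 2620 / 3438 × 100 = 76.2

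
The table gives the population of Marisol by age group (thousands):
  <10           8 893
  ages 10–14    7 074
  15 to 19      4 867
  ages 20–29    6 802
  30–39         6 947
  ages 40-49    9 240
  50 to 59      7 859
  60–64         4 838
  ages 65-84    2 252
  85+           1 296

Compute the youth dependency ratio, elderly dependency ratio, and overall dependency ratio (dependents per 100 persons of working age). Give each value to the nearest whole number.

Youth dependency ratio: 39
Old-age dependency ratio: 9
Total dependency ratio: 48

0–14: 8 893 + 7 074 = 15 967
15–64: 4 867 + 6 802 + 6 947 + 9 240 + 7 859 + 4 838 = 40 553
65+: 2 252 + 1 296 = 3 548
Youth dependency ratio = 15 967 / 40 553 × 100 = 39
Old-age dependency ratio = 3 548 / 40 553 × 100 = 9
Total dependency ratio = (15 967 + 3 548) / 40 553 × 100 = 19 515 / 40 553 × 100 = 48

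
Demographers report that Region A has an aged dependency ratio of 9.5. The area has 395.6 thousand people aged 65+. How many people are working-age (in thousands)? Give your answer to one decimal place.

Working-age: 4 164.2

Old-age dependency ratio = elderly / working-age × 100
9.5 = 395.6 / W × 100
⇒ 4 164.2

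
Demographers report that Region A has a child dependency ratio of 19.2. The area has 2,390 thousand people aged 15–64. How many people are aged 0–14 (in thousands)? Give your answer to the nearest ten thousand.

Youth dependency ratio = youth / working-age × 100
19.2 = Y / 2,390 × 100
⇒ 460

Aged 0–14: 460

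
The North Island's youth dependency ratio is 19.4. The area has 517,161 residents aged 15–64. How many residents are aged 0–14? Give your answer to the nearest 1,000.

Youth dependency ratio = youth / working-age × 100
19.4 = Y / 517,161 × 100
⇒ 100,000

Aged 0–14: 100,000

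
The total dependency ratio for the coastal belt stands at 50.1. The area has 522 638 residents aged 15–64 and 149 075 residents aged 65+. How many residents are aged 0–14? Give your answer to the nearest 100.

Total dependency ratio = (youth + elderly) / working-age × 100
50.1 = (Y + 149 075) / 522 638 × 100
⇒ 112 800

Aged 0–14: 112 800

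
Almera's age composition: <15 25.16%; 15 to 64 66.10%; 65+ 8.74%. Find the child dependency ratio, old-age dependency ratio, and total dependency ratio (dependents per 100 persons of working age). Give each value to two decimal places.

Youth dependency ratio: 38.06
Old-age dependency ratio: 13.22
Total dependency ratio: 51.29

Youth dependency ratio = 25.16 / 66.10 × 100 = 38.06
Old-age dependency ratio = 8.74 / 66.10 × 100 = 13.22
Total dependency ratio = (25.16 + 8.74) / 66.10 × 100 = 33.90 / 66.10 × 100 = 51.29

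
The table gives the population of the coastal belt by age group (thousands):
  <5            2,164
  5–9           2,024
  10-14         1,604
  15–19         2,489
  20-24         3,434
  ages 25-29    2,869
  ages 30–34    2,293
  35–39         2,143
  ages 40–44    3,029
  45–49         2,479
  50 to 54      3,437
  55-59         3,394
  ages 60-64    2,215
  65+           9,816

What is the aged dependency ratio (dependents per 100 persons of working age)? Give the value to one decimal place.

0–14: 2,164 + 2,024 + 1,604 = 5,792
15–64: 2,489 + 3,434 + 2,869 + 2,293 + 2,143 + 3,029 + 2,479 + 3,437 + 3,394 + 2,215 = 27,782
65+: 9,816
Old-age dependency ratio = 9,816 / 27,782 × 100 = 35.3

Old-age dependency ratio: 35.3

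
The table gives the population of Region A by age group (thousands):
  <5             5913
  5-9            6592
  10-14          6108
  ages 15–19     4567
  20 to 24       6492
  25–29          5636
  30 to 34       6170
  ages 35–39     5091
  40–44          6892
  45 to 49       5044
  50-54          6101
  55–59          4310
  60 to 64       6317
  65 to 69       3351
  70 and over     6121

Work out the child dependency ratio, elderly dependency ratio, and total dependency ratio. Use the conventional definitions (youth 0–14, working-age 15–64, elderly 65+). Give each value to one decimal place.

Youth dependency ratio: 32.9
Old-age dependency ratio: 16.7
Total dependency ratio: 49.6

0–14: 5913 + 6592 + 6108 = 18613
15–64: 4567 + 6492 + 5636 + 6170 + 5091 + 6892 + 5044 + 6101 + 4310 + 6317 = 56620
65+: 3351 + 6121 = 9472
Youth dependency ratio = 18613 / 56620 × 100 = 32.9
Old-age dependency ratio = 9472 / 56620 × 100 = 16.7
Total dependency ratio = (18613 + 9472) / 56620 × 100 = 28085 / 56620 × 100 = 49.6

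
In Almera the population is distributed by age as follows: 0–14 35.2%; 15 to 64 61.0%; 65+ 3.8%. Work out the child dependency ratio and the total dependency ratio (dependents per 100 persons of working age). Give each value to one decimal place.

Youth dependency ratio = 35.2 / 61.0 × 100 = 57.7
Total dependency ratio = (35.2 + 3.8) / 61.0 × 100 = 39.0 / 61.0 × 100 = 63.9

Youth dependency ratio: 57.7
Total dependency ratio: 63.9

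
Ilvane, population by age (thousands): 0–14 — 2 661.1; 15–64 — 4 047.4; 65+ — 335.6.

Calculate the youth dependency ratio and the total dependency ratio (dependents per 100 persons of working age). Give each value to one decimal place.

Youth dependency ratio: 65.7
Total dependency ratio: 74.0

Youth dependency ratio = 2 661.1 / 4 047.4 × 100 = 65.7
Total dependency ratio = (2 661.1 + 335.6) / 4 047.4 × 100 = 2 996.7 / 4 047.4 × 100 = 74.0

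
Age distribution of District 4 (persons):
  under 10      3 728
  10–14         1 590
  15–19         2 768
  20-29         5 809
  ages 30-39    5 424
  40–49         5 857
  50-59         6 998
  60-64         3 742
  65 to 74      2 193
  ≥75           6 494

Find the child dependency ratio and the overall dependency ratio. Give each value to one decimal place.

Youth dependency ratio: 17.4
Total dependency ratio: 45.8

0–14: 3 728 + 1 590 = 5 318
15–64: 2 768 + 5 809 + 5 424 + 5 857 + 6 998 + 3 742 = 30 598
65+: 2 193 + 6 494 = 8 687
Youth dependency ratio = 5 318 / 30 598 × 100 = 17.4
Total dependency ratio = (5 318 + 8 687) / 30 598 × 100 = 14 005 / 30 598 × 100 = 45.8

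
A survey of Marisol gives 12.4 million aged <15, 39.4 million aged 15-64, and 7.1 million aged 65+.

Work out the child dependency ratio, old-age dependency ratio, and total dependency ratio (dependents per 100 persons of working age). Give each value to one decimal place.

Youth dependency ratio: 31.5
Old-age dependency ratio: 18.0
Total dependency ratio: 49.5

Youth dependency ratio = 12.4 / 39.4 × 100 = 31.5
Old-age dependency ratio = 7.1 / 39.4 × 100 = 18.0
Total dependency ratio = (12.4 + 7.1) / 39.4 × 100 = 19.5 / 39.4 × 100 = 49.5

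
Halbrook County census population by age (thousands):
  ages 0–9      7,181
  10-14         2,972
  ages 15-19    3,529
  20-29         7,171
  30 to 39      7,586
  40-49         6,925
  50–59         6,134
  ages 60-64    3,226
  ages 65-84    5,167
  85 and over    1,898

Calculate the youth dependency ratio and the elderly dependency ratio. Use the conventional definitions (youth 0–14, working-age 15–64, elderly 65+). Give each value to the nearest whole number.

0–14: 7,181 + 2,972 = 10,153
15–64: 3,529 + 7,171 + 7,586 + 6,925 + 6,134 + 3,226 = 34,571
65+: 5,167 + 1,898 = 7,065
Youth dependency ratio = 10,153 / 34,571 × 100 = 29
Old-age dependency ratio = 7,065 / 34,571 × 100 = 20

Youth dependency ratio: 29
Old-age dependency ratio: 20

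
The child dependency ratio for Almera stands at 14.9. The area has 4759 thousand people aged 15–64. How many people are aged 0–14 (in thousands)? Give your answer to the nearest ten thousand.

Aged 0–14: 710

Youth dependency ratio = youth / working-age × 100
14.9 = Y / 4759 × 100
⇒ 710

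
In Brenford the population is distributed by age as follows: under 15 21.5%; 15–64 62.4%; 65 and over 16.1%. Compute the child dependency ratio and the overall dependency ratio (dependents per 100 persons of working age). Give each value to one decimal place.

Youth dependency ratio = 21.5 / 62.4 × 100 = 34.5
Total dependency ratio = (21.5 + 16.1) / 62.4 × 100 = 37.6 / 62.4 × 100 = 60.3

Youth dependency ratio: 34.5
Total dependency ratio: 60.3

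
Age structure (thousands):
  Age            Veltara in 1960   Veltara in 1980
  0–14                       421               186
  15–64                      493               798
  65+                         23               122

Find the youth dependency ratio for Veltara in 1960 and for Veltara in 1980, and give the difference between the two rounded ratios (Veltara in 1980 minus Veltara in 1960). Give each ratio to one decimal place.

Veltara in 1960: 421 / 493 × 100 = 85.4
Veltara in 1980: 186 / 798 × 100 = 23.3

Veltara in 1960: 85.4
Veltara in 1980: 23.3
Difference: -62.1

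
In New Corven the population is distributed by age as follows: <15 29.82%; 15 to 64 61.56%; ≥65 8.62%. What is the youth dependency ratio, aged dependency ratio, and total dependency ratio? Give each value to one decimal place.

Youth dependency ratio: 48.4
Old-age dependency ratio: 14.0
Total dependency ratio: 62.4

Youth dependency ratio = 29.82 / 61.56 × 100 = 48.4
Old-age dependency ratio = 8.62 / 61.56 × 100 = 14.0
Total dependency ratio = (29.82 + 8.62) / 61.56 × 100 = 38.44 / 61.56 × 100 = 62.4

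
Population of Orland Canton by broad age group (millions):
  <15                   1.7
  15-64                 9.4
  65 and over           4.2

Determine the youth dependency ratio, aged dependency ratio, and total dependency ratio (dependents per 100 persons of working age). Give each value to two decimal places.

Youth dependency ratio = 1.7 / 9.4 × 100 = 18.09
Old-age dependency ratio = 4.2 / 9.4 × 100 = 44.68
Total dependency ratio = (1.7 + 4.2) / 9.4 × 100 = 5.9 / 9.4 × 100 = 62.77

Youth dependency ratio: 18.09
Old-age dependency ratio: 44.68
Total dependency ratio: 62.77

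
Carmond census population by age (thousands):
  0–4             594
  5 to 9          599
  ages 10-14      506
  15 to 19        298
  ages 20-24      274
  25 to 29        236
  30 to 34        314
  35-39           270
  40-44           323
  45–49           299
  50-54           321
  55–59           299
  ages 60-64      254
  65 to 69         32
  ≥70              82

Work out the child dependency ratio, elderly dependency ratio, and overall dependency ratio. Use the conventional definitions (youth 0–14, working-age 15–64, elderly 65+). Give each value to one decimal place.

Youth dependency ratio: 58.8
Old-age dependency ratio: 3.9
Total dependency ratio: 62.8

0–14: 594 + 599 + 506 = 1,699
15–64: 298 + 274 + 236 + 314 + 270 + 323 + 299 + 321 + 299 + 254 = 2,888
65+: 32 + 82 = 114
Youth dependency ratio = 1,699 / 2,888 × 100 = 58.8
Old-age dependency ratio = 114 / 2,888 × 100 = 3.9
Total dependency ratio = (1,699 + 114) / 2,888 × 100 = 1,813 / 2,888 × 100 = 62.8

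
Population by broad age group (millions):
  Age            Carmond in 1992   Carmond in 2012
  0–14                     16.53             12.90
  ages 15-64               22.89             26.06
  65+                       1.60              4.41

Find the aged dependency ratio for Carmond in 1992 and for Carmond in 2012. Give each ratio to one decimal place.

Carmond in 1992: 1.60 / 22.89 × 100 = 7.0
Carmond in 2012: 4.41 / 26.06 × 100 = 16.9

Carmond in 1992: 7.0
Carmond in 2012: 16.9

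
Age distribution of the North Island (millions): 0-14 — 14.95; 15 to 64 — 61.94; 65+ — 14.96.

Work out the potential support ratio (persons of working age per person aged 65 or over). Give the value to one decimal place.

Potential support ratio: 4.1

Potential support ratio = 61.94 / 14.96 = 4.1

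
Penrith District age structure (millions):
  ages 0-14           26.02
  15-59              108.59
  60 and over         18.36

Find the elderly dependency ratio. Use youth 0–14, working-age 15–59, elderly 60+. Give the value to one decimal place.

Old-age dependency ratio = 18.36 / 108.59 × 100 = 16.9

Old-age dependency ratio: 16.9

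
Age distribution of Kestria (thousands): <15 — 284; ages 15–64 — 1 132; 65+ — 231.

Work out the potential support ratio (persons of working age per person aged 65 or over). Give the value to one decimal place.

Potential support ratio = 1 132 / 231 = 4.9

Potential support ratio: 4.9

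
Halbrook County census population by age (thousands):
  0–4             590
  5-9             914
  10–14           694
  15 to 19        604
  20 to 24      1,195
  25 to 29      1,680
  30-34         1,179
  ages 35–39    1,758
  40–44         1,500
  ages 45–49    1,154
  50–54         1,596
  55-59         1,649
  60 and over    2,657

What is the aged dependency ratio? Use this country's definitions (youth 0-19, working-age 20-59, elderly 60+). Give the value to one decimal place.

Old-age dependency ratio: 22.7

0–19: 590 + 914 + 694 + 604 = 2,802
20–59: 1,195 + 1,680 + 1,179 + 1,758 + 1,500 + 1,154 + 1,596 + 1,649 = 11,711
60+: 2,657
Old-age dependency ratio = 2,657 / 11,711 × 100 = 22.7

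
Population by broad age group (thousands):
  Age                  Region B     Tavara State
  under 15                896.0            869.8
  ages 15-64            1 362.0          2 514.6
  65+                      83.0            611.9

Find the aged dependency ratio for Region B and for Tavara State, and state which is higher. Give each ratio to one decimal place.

Region B: 6.1
Tavara State: 24.3
Higher: Tavara State

Region B: 83.0 / 1 362.0 × 100 = 6.1
Tavara State: 611.9 / 2 514.6 × 100 = 24.3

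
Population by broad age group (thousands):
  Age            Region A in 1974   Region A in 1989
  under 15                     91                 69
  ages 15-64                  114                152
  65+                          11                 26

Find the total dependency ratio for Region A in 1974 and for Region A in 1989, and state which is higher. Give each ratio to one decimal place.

Region A in 1974: (91 + 11) / 114 × 100 = 102 / 114 × 100 = 89.5
Region A in 1989: (69 + 26) / 152 × 100 = 95 / 152 × 100 = 62.5

Region A in 1974: 89.5
Region A in 1989: 62.5
Higher: Region A in 1974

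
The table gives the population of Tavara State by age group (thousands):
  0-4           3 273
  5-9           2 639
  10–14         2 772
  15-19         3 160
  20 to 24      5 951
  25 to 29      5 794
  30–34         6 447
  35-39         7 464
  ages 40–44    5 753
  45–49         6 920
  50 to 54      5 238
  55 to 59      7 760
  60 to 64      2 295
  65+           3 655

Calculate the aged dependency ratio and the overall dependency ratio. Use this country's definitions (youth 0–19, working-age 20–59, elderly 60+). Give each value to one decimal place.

Old-age dependency ratio: 11.6
Total dependency ratio: 34.7

0–19: 3 273 + 2 639 + 2 772 + 3 160 = 11 844
20–59: 5 951 + 5 794 + 6 447 + 7 464 + 5 753 + 6 920 + 5 238 + 7 760 = 51 327
60+: 2 295 + 3 655 = 5 950
Old-age dependency ratio = 5 950 / 51 327 × 100 = 11.6
Total dependency ratio = (11 844 + 5 950) / 51 327 × 100 = 17 794 / 51 327 × 100 = 34.7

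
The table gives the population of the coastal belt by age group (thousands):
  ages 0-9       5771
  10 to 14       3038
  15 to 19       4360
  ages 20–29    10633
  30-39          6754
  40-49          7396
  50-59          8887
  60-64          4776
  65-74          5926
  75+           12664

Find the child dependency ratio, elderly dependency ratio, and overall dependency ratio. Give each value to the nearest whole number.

Youth dependency ratio: 21
Old-age dependency ratio: 43
Total dependency ratio: 64

0–14: 5771 + 3038 = 8809
15–64: 4360 + 10633 + 6754 + 7396 + 8887 + 4776 = 42806
65+: 5926 + 12664 = 18590
Youth dependency ratio = 8809 / 42806 × 100 = 21
Old-age dependency ratio = 18590 / 42806 × 100 = 43
Total dependency ratio = (8809 + 18590) / 42806 × 100 = 27399 / 42806 × 100 = 64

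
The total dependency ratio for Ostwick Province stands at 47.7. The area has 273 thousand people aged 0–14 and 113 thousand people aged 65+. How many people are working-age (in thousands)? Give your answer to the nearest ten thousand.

Total dependency ratio = (youth + elderly) / working-age × 100
47.7 = (273 + 113) / W × 100
⇒ 810

Working-age: 810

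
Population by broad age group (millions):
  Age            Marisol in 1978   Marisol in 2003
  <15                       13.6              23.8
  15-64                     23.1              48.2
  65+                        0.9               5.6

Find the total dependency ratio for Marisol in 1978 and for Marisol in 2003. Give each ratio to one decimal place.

Marisol in 1978: (13.6 + 0.9) / 23.1 × 100 = 14.5 / 23.1 × 100 = 62.8
Marisol in 2003: (23.8 + 5.6) / 48.2 × 100 = 29.4 / 48.2 × 100 = 61.0

Marisol in 1978: 62.8
Marisol in 2003: 61.0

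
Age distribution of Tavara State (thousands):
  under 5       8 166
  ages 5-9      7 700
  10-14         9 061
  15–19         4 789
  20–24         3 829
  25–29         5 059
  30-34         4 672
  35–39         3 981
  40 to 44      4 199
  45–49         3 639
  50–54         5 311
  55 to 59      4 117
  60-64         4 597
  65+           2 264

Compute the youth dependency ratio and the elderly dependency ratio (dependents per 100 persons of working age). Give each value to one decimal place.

0–14: 8 166 + 7 700 + 9 061 = 24 927
15–64: 4 789 + 3 829 + 5 059 + 4 672 + 3 981 + 4 199 + 3 639 + 5 311 + 4 117 + 4 597 = 44 193
65+: 2 264
Youth dependency ratio = 24 927 / 44 193 × 100 = 56.4
Old-age dependency ratio = 2 264 / 44 193 × 100 = 5.1

Youth dependency ratio: 56.4
Old-age dependency ratio: 5.1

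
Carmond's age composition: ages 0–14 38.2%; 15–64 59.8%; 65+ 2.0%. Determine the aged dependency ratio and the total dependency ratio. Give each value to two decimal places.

Old-age dependency ratio: 3.34
Total dependency ratio: 67.22

Old-age dependency ratio = 2.0 / 59.8 × 100 = 3.34
Total dependency ratio = (38.2 + 2.0) / 59.8 × 100 = 40.2 / 59.8 × 100 = 67.22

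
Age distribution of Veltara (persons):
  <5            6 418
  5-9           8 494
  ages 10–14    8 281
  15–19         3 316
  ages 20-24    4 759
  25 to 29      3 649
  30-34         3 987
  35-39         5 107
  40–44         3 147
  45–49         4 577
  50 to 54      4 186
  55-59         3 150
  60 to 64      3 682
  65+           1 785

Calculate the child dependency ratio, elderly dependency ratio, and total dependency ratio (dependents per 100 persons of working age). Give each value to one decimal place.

Youth dependency ratio: 58.6
Old-age dependency ratio: 4.5
Total dependency ratio: 63.1

0–14: 6 418 + 8 494 + 8 281 = 23 193
15–64: 3 316 + 4 759 + 3 649 + 3 987 + 5 107 + 3 147 + 4 577 + 4 186 + 3 150 + 3 682 = 39 560
65+: 1 785
Youth dependency ratio = 23 193 / 39 560 × 100 = 58.6
Old-age dependency ratio = 1 785 / 39 560 × 100 = 4.5
Total dependency ratio = (23 193 + 1 785) / 39 560 × 100 = 24 978 / 39 560 × 100 = 63.1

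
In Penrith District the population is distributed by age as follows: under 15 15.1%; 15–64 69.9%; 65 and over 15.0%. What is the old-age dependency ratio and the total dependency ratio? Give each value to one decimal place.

Old-age dependency ratio = 15.0 / 69.9 × 100 = 21.5
Total dependency ratio = (15.1 + 15.0) / 69.9 × 100 = 30.1 / 69.9 × 100 = 43.1

Old-age dependency ratio: 21.5
Total dependency ratio: 43.1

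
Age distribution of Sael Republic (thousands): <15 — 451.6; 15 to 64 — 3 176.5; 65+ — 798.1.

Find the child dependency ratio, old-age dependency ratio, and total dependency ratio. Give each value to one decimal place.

Youth dependency ratio: 14.2
Old-age dependency ratio: 25.1
Total dependency ratio: 39.3

Youth dependency ratio = 451.6 / 3 176.5 × 100 = 14.2
Old-age dependency ratio = 798.1 / 3 176.5 × 100 = 25.1
Total dependency ratio = (451.6 + 798.1) / 3 176.5 × 100 = 1 249.7 / 3 176.5 × 100 = 39.3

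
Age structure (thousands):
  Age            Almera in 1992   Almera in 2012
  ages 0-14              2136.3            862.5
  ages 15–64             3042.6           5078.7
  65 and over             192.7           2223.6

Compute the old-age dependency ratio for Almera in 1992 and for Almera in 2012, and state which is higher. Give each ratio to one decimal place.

Almera in 1992: 192.7 / 3042.6 × 100 = 6.3
Almera in 2012: 2223.6 / 5078.7 × 100 = 43.8

Almera in 1992: 6.3
Almera in 2012: 43.8
Higher: Almera in 2012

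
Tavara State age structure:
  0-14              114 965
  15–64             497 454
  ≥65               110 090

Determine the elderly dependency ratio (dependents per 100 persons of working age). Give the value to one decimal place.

Old-age dependency ratio = 110 090 / 497 454 × 100 = 22.1

Old-age dependency ratio: 22.1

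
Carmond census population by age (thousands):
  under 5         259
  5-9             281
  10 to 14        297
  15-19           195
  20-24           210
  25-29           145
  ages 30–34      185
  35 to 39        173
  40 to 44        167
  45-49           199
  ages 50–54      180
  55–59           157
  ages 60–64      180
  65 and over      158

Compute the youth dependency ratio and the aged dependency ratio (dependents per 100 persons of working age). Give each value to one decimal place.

Youth dependency ratio: 46.7
Old-age dependency ratio: 8.8

0–14: 259 + 281 + 297 = 837
15–64: 195 + 210 + 145 + 185 + 173 + 167 + 199 + 180 + 157 + 180 = 1791
65+: 158
Youth dependency ratio = 837 / 1791 × 100 = 46.7
Old-age dependency ratio = 158 / 1791 × 100 = 8.8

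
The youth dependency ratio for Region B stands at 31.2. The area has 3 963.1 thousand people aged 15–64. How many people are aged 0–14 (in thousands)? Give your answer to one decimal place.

Youth dependency ratio = youth / working-age × 100
31.2 = Y / 3 963.1 × 100
⇒ 1 236.5

Aged 0–14: 1 236.5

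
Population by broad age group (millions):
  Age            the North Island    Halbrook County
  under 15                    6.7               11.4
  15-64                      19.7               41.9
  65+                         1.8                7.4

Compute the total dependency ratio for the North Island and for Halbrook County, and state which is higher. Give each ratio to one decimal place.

the North Island: 43.1
Halbrook County: 44.9
Higher: Halbrook County

the North Island: (6.7 + 1.8) / 19.7 × 100 = 8.5 / 19.7 × 100 = 43.1
Halbrook County: (11.4 + 7.4) / 41.9 × 100 = 18.8 / 41.9 × 100 = 44.9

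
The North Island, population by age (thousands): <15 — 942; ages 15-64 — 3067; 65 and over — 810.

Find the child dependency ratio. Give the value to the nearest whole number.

Youth dependency ratio = 942 / 3067 × 100 = 31

Youth dependency ratio: 31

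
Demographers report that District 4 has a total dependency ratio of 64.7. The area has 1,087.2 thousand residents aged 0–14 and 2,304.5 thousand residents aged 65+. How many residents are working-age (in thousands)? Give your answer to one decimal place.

Working-age: 5,242.2

Total dependency ratio = (youth + elderly) / working-age × 100
64.7 = (1,087.2 + 2,304.5) / W × 100
⇒ 5,242.2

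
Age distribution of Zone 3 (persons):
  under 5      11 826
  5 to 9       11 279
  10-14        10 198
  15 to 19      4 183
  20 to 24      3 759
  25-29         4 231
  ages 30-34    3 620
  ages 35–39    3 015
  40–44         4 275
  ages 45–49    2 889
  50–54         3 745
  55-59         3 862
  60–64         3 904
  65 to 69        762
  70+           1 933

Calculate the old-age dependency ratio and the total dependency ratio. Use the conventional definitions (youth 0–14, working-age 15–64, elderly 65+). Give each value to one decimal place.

0–14: 11 826 + 11 279 + 10 198 = 33 303
15–64: 4 183 + 3 759 + 4 231 + 3 620 + 3 015 + 4 275 + 2 889 + 3 745 + 3 862 + 3 904 = 37 483
65+: 762 + 1 933 = 2 695
Old-age dependency ratio = 2 695 / 37 483 × 100 = 7.2
Total dependency ratio = (33 303 + 2 695) / 37 483 × 100 = 35 998 / 37 483 × 100 = 96.0

Old-age dependency ratio: 7.2
Total dependency ratio: 96.0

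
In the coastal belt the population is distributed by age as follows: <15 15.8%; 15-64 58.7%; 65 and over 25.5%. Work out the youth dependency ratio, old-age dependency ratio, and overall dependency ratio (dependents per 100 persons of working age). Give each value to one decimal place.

Youth dependency ratio: 26.9
Old-age dependency ratio: 43.4
Total dependency ratio: 70.4

Youth dependency ratio = 15.8 / 58.7 × 100 = 26.9
Old-age dependency ratio = 25.5 / 58.7 × 100 = 43.4
Total dependency ratio = (15.8 + 25.5) / 58.7 × 100 = 41.3 / 58.7 × 100 = 70.4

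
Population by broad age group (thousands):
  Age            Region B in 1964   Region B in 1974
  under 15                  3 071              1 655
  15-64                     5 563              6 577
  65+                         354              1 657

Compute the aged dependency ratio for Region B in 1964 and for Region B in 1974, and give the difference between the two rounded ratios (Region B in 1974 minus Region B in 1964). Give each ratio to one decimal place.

Region B in 1964: 354 / 5 563 × 100 = 6.4
Region B in 1974: 1 657 / 6 577 × 100 = 25.2

Region B in 1964: 6.4
Region B in 1974: 25.2
Difference: +18.8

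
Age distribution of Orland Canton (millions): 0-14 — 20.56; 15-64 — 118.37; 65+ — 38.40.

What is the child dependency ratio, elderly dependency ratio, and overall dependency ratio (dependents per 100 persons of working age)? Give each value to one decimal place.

Youth dependency ratio = 20.56 / 118.37 × 100 = 17.4
Old-age dependency ratio = 38.40 / 118.37 × 100 = 32.4
Total dependency ratio = (20.56 + 38.40) / 118.37 × 100 = 58.96 / 118.37 × 100 = 49.8

Youth dependency ratio: 17.4
Old-age dependency ratio: 32.4
Total dependency ratio: 49.8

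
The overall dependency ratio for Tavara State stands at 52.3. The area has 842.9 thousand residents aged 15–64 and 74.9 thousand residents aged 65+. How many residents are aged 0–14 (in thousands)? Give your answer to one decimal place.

Aged 0–14: 365.9

Total dependency ratio = (youth + elderly) / working-age × 100
52.3 = (Y + 74.9) / 842.9 × 100
⇒ 365.9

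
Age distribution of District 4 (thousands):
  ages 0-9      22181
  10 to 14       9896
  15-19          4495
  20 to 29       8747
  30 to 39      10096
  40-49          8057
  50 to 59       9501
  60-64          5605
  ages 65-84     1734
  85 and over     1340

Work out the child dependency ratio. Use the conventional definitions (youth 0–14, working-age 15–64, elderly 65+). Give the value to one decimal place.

Youth dependency ratio: 69.0

0–14: 22181 + 9896 = 32077
15–64: 4495 + 8747 + 10096 + 8057 + 9501 + 5605 = 46501
65+: 1734 + 1340 = 3074
Youth dependency ratio = 32077 / 46501 × 100 = 69.0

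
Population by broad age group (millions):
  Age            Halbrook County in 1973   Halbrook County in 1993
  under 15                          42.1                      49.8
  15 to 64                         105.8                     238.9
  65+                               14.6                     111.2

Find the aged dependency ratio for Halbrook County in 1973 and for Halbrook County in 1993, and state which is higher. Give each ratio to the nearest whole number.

Halbrook County in 1973: 14.6 / 105.8 × 100 = 14
Halbrook County in 1993: 111.2 / 238.9 × 100 = 47

Halbrook County in 1973: 14
Halbrook County in 1993: 47
Higher: Halbrook County in 1993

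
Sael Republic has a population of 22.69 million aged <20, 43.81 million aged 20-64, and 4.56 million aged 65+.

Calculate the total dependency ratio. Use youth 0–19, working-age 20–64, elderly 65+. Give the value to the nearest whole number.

Total dependency ratio: 62

Total dependency ratio = (22.69 + 4.56) / 43.81 × 100 = 27.25 / 43.81 × 100 = 62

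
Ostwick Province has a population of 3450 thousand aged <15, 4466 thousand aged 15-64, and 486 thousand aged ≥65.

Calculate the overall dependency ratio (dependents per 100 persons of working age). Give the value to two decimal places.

Total dependency ratio: 88.13

Total dependency ratio = (3450 + 486) / 4466 × 100 = 3936 / 4466 × 100 = 88.13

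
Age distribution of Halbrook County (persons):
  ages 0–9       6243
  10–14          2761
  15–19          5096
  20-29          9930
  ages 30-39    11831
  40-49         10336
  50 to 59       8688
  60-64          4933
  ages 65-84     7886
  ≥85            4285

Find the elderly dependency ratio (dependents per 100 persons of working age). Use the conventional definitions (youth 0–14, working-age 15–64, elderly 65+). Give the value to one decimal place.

0–14: 6243 + 2761 = 9004
15–64: 5096 + 9930 + 11831 + 10336 + 8688 + 4933 = 50814
65+: 7886 + 4285 = 12171
Old-age dependency ratio = 12171 / 50814 × 100 = 24.0

Old-age dependency ratio: 24.0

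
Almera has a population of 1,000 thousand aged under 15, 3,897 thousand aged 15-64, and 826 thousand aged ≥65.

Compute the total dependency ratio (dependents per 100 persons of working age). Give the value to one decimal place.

Total dependency ratio = (1,000 + 826) / 3,897 × 100 = 1,826 / 3,897 × 100 = 46.9

Total dependency ratio: 46.9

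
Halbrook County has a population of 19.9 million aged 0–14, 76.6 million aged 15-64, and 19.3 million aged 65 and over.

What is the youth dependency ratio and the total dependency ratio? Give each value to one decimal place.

Youth dependency ratio = 19.9 / 76.6 × 100 = 26.0
Total dependency ratio = (19.9 + 19.3) / 76.6 × 100 = 39.2 / 76.6 × 100 = 51.2

Youth dependency ratio: 26.0
Total dependency ratio: 51.2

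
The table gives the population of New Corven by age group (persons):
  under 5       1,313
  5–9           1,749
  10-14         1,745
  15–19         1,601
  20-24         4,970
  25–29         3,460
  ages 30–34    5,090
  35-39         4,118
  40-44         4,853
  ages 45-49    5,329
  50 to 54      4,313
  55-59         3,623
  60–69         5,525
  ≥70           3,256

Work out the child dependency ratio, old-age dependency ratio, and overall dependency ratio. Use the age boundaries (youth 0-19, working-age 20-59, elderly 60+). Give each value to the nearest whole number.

Youth dependency ratio: 18
Old-age dependency ratio: 25
Total dependency ratio: 42

0–19: 1,313 + 1,749 + 1,745 + 1,601 = 6,408
20–59: 4,970 + 3,460 + 5,090 + 4,118 + 4,853 + 5,329 + 4,313 + 3,623 = 35,756
60+: 5,525 + 3,256 = 8,781
Youth dependency ratio = 6,408 / 35,756 × 100 = 18
Old-age dependency ratio = 8,781 / 35,756 × 100 = 25
Total dependency ratio = (6,408 + 8,781) / 35,756 × 100 = 15,189 / 35,756 × 100 = 42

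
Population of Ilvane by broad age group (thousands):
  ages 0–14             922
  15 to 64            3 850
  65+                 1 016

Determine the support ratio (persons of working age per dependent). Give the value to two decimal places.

Support ratio: 1.99

Support ratio = 3 850 / (922 + 1 016) = 3 850 / 1 938 = 1.99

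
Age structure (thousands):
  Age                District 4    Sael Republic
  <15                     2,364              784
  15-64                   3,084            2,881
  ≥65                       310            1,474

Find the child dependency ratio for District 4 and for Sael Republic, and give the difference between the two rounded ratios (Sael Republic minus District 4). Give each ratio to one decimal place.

District 4: 76.7
Sael Republic: 27.2
Difference: -49.5

District 4: 2,364 / 3,084 × 100 = 76.7
Sael Republic: 784 / 2,881 × 100 = 27.2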